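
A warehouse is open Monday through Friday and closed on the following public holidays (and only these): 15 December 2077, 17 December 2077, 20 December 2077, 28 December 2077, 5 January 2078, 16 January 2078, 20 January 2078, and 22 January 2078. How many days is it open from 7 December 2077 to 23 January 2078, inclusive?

28 working days

7 December 2077 is a Tuesday.
The range spans 48 days (inclusive of both endpoints).
48 = 7 × 6 + 6, so there are 6 full weeks plus 6 extra days.
Each full week contributes 5 weekdays (Mon–Fri): 6 × 5 = 30.
The 6 extra days are Tuesday, Wednesday, Thursday, Friday, Saturday, Sunday — 4 of them qualify.
Total: 30 + 4 = 34.
Holidays: 15 December 2077 (Wed); 17 December 2077 (Fri); 20 December 2077 (Mon); 28 December 2077 (Tue); 5 January 2078 (Wed); 16 January 2078 (Sun); 20 January 2078 (Thu); 22 January 2078 (Sat).
6 of the 8 holidays fall on weekdays; the rest are weekends and were already excluded.
Business days: 34 − 6 = 28.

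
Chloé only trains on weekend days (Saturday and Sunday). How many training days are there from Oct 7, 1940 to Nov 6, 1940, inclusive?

Oct 7, 1940 is a Monday.
From Oct 7, 1940 to Nov 6, 1940 is 31 days inclusive.
31 = 7 × 4 + 3, so there are 4 full weeks plus 3 extra days.
Each full week contributes 2 weekend days (Sat, Sun): 4 × 2 = 8.
The 3 extra days are Monday, Tuesday, Wednesday — none qualify.
Total: 8 + 0 = 8.

8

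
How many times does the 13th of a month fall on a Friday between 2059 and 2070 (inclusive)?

20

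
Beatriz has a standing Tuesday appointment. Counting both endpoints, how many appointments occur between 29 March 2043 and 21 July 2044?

69

29 March 2043 is a Sunday.
The range spans 481 days (inclusive of both endpoints).
481 = 7 × 68 + 5, so there are 68 full weeks plus 5 extra days.
Each full week contributes one Tuesday: 68 so far.
The 5 extra days are Sunday, Monday, Tuesday, Wednesday, Thursday — 1 of them qualifies.
Total: 68 + 1 = 69.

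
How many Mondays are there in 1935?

Jan 1, 1935 is a Tuesday.
The range spans 365 days (inclusive of both endpoints).
365 = 7 × 52 + 1, so there are 52 full weeks plus 1 extra day.
Each full week contributes one Monday: 52 so far.
The 1 extra day is Tuesday — none qualify.
Total: 52 + 0 = 52.

52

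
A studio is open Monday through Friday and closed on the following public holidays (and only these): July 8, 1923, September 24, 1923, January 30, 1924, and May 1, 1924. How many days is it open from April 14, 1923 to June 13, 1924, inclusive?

302 business days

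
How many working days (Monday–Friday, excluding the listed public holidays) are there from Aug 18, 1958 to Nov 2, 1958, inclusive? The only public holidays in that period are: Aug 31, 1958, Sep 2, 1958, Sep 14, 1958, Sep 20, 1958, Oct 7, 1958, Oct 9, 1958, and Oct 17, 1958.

Aug 18, 1958 is a Monday.
That's 77 days from start to end, counting both.
77 = 7 × 11, so the span is exactly 11 full weeks.
Each full week contributes 5 weekdays (Mon–Fri): 11 × 5 = 55.
Holidays: Aug 31, 1958 (Sun); Sep 2, 1958 (Tue); Sep 14, 1958 (Sun); Sep 20, 1958 (Sat); Oct 7, 1958 (Tue); Oct 9, 1958 (Thu); Oct 17, 1958 (Fri).
4 of the 7 holidays fall on weekdays; the rest are weekends and were already excluded.
Business days: 55 − 4 = 51.

51 working days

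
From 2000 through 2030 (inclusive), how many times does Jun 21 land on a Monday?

4

Day of week of June 21 in each year:
2000: Wed, 2001: Thu, 2002: Fri, 2003: Sat, 2004: Mon ✓, 2005: Tue, 2006: Wed, 2007: Thu, 2008: Sat, 2009: Sun, 2010: Mon ✓, 2011: Tue, 2012: Thu, 2013: Fri, 2014: Sat, 2015: Sun, 2016: Tue, 2017: Wed, 2018: Thu, 2019: Fri, 2020: Sun, 2021: Mon ✓, 2022: Tue, 2023: Wed, 2024: Fri, 2025: Sat, 2026: Sun, 2027: Mon ✓, 2028: Wed, 2029: Thu, 2030: Fri
Mondays: 2004, 2010, 2021, 2027.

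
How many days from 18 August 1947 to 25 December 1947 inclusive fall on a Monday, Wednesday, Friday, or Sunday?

74

18 August 1947 is a Monday.
From 18 August 1947 to 25 December 1947 is 130 days inclusive.
130 = 7 × 18 + 4, so there are 18 full weeks plus 4 extra days.
Each full week contributes 4 days from the set (Mon, Wed, Fri, Sun): 18 × 4 = 72.
The 4 extra days are Mon, Tue, Wed, Thu — 2 of them qualify.
Total: 72 + 2 = 74.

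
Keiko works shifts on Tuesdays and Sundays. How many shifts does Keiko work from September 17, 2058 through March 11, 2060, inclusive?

155

September 17, 2058 is a Tuesday.
That's 542 days from start to end, counting both.
542 = 7 × 77 + 3, so there are 77 full weeks plus 3 extra days.
Each full week contributes 2 days from the set (Tue, Sun): 77 × 2 = 154.
The 3 extra days are Tue, Wed, Thu — 1 of them qualifies.
Total: 154 + 1 = 155.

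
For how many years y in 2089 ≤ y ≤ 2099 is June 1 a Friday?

Day of week of June 1 in each year:
2089: Wed, 2090: Thu, 2091: Fri ✓, 2092: Sun, 2093: Mon, 2094: Tue, 2095: Wed, 2096: Fri ✓, 2097: Sat, 2098: Sun, 2099: Mon
Fridays: 2091, 2096.

2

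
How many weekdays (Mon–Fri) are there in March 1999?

23 weekdays

1 March 1999 is a Monday.
From 1 March 1999 to 31 March 1999 is 31 days inclusive.
31 = 7 × 4 + 3, so there are 4 full weeks plus 3 extra days.
Each full week contributes 5 weekdays (Mon–Fri): 4 × 5 = 20.
The 3 extra days are Monday, Tuesday, Wednesday — 3 of them qualify.
Total: 20 + 3 = 23.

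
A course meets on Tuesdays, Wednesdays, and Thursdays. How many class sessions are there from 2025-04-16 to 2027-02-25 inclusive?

293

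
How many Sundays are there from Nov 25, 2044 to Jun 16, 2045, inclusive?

29

Nov 25, 2044 is a Friday.
From Nov 25, 2044 to Jun 16, 2045 is 204 days inclusive.
204 = 7 × 29 + 1, so there are 29 full weeks plus 1 extra day.
Each full week contributes one Sunday: 29 so far.
The 1 extra day is Fri — none qualify.
Total: 29 + 0 = 29.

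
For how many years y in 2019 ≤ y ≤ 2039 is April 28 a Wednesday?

Day of week of April 28 in each year:
2019: Sun, 2020: Tue, 2021: Wed ✓, 2022: Thu, 2023: Fri, 2024: Sun, 2025: Mon, 2026: Tue, 2027: Wed ✓, 2028: Fri, 2029: Sat, 2030: Sun, 2031: Mon, 2032: Wed ✓, 2033: Thu, 2034: Fri, 2035: Sat, 2036: Mon, 2037: Tue, 2038: Wed ✓, 2039: Thu
Wednesdays: 2021, 2027, 2032, 2038.

4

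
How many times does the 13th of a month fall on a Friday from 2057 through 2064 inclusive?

13

Friday-the-13ths by year:
2057: Apr, Jul
2058: Sep, Dec
2059: Jun
2060: Feb, Aug
2061: May
2062: Jan, Oct
2063: Apr, Jul
2064: Jun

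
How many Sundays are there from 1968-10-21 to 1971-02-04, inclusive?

1968-10-21 is a Monday.
That's 837 days from start to end, counting both.
837 = 7 × 119 + 4, so there are 119 full weeks plus 4 extra days.
Each full week contributes one Sunday: 119 so far.
The 4 extra days are Mon, Tue, Wed, Thu — none qualify.
Total: 119 + 0 = 119.

119 Sundays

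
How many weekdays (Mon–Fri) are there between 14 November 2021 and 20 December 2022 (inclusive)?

14 November 2021 is a Sunday.
The range spans 402 days (inclusive of both endpoints).
402 = 7 × 57 + 3, so there are 57 full weeks plus 3 extra days.
Each full week contributes 5 weekdays (Mon–Fri): 57 × 5 = 285.
The 3 extra days are Sunday, Monday, Tuesday — 2 of them qualify.
Total: 285 + 2 = 287.

287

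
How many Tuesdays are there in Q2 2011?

April 1, 2011 is a Friday.
From April 1, 2011 to June 30, 2011 is 91 days inclusive.
91 = 7 × 13, so the span is exactly 13 full weeks.
Each full week contributes one Tuesday: 13 so far.
Total: 13.

13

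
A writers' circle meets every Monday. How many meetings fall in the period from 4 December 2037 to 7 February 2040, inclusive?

114

4 December 2037 is a Friday.
That's 796 days from start to end, counting both.
796 = 7 × 113 + 5, so there are 113 full weeks plus 5 extra days.
Each full week contributes one Monday: 113 so far.
The 5 extra days are Fri, Sat, Sun, Mon, Tue — 1 of them qualifies.
Total: 113 + 1 = 114.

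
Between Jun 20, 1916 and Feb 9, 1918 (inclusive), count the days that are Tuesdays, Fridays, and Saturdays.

258

Jun 20, 1916 is a Tuesday.
That's 600 days from start to end, counting both.
600 = 7 × 85 + 5, so there are 85 full weeks plus 5 extra days.
Each full week contributes 3 days from the set (Tue, Fri, Sat): 85 × 3 = 255.
The 5 extra days are Tue, Wed, Thu, Fri, Sat — 3 of them qualify.
Total: 255 + 3 = 258.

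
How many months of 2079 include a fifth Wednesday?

4

A month has five Wednesdays exactly when Wednesday falls within its first (length − 28) days.
Jan: 31 days, starts Sun → 5 of Sun, Mon, Tue
Feb: 28 days, starts Wed → 5 of (none)
Mar: 31 days, starts Wed → 5 of Wed, Thu, Fri ✓
Apr: 30 days, starts Sat → 5 of Sat, Sun
May: 31 days, starts Mon → 5 of Mon, Tue, Wed ✓
Jun: 30 days, starts Thu → 5 of Thu, Fri
Jul: 31 days, starts Sat → 5 of Sat, Sun, Mon
Aug: 31 days, starts Tue → 5 of Tue, Wed, Thu ✓
Sep: 30 days, starts Fri → 5 of Fri, Sat
Oct: 31 days, starts Sun → 5 of Sun, Mon, Tue
Nov: 30 days, starts Wed → 5 of Wed, Thu ✓
Dec: 31 days, starts Fri → 5 of Fri, Sat, Sun
Months with five Wednesdays: Mar, May, Aug, Nov.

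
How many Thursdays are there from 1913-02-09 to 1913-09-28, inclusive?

1913-02-09 is a Sunday.
From 1913-02-09 to 1913-09-28 is 232 days inclusive.
232 = 7 × 33 + 1, so there are 33 full weeks plus 1 extra day.
Each full week contributes one Thursday: 33 so far.
The 1 extra day is Sun — none qualify.
Total: 33 + 0 = 33.

33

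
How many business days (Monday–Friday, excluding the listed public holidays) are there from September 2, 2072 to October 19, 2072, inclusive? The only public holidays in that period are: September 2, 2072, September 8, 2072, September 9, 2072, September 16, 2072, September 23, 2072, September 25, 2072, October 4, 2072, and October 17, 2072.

27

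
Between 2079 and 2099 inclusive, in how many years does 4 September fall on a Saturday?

3

Day of week of September 4 in each year:
2079: Mon, 2080: Wed, 2081: Thu, 2082: Fri, 2083: Sat ✓, 2084: Mon, 2085: Tue, 2086: Wed, 2087: Thu, 2088: Sat ✓, 2089: Sun, 2090: Mon, 2091: Tue, 2092: Thu, 2093: Fri, 2094: Sat ✓, 2095: Sun, 2096: Tue, 2097: Wed, 2098: Thu, 2099: Fri
Saturdays: 2083, 2088, 2094.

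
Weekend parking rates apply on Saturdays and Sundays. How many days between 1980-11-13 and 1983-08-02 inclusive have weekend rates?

284

1980-11-13 is a Thursday.
That's 993 days from start to end, counting both.
993 = 7 × 141 + 6, so there are 141 full weeks plus 6 extra days.
Each full week contributes 2 weekend days (Sat, Sun): 141 × 2 = 282.
The 6 extra days are Thu, Fri, Sat, Sun, Mon, Tue — 2 of them qualify.
Total: 282 + 2 = 284.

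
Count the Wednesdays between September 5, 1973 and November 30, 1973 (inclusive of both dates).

September 5, 1973 is a Wednesday.
That's 87 days from start to end, counting both.
87 = 7 × 12 + 3, so there are 12 full weeks plus 3 extra days.
Each full week contributes one Wednesday: 12 so far.
The 3 extra days are Wed, Thu, Fri — 1 of them qualifies.
Total: 12 + 1 = 13.

13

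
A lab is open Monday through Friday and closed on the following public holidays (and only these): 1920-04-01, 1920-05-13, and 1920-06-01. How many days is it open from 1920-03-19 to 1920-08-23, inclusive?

109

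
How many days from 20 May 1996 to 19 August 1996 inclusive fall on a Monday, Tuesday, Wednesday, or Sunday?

20 May 1996 is a Monday.
That's 92 days from start to end, counting both.
92 = 7 × 13 + 1, so there are 13 full weeks plus 1 extra day.
Each full week contributes 4 days from the set (Mon, Tue, Wed, Sun): 13 × 4 = 52.
The 1 extra day is Mon — 1 of them qualifies.
Total: 52 + 1 = 53.

53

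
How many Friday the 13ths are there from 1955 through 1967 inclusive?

23

Friday-the-13ths by year:
1955: May
1956: Jan, Apr, Jul
1957: Sep, Dec
1958: Jun
1959: Feb, Mar, Nov
1960: May
1961: Jan, Oct
1962: Apr, Jul
1963: Sep, Dec
1964: Mar, Nov
1965: Aug
1966: May
1967: Jan, Oct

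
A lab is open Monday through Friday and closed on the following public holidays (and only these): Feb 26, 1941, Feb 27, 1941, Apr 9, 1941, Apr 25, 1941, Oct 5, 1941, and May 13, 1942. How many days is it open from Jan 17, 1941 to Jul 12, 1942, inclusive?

381 working days

Jan 17, 1941 is a Friday.
That's 542 days from start to end, counting both.
542 = 7 × 77 + 3, so there are 77 full weeks plus 3 extra days.
Each full week contributes 5 weekdays (Mon–Fri): 77 × 5 = 385.
The 3 extra days are Fri, Sat, Sun — 1 of them qualifies.
Total: 385 + 1 = 386.
Holidays: Feb 26, 1941 (Wed); Feb 27, 1941 (Thu); Apr 9, 1941 (Wed); Apr 25, 1941 (Fri); Oct 5, 1941 (Sun); May 13, 1942 (Wed).
5 of the 6 holidays fall on weekdays; the rest are weekends and were already excluded.
Business days: 386 − 5 = 381.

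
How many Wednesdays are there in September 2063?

4

2063-09-01 is a Saturday.
The range spans 30 days (inclusive of both endpoints).
30 = 7 × 4 + 2, so there are 4 full weeks plus 2 extra days.
Each full week contributes one Wednesday: 4 so far.
The 2 extra days are Sat, Sun — none qualify.
Total: 4 + 0 = 4.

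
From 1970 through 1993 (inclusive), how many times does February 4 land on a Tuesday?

3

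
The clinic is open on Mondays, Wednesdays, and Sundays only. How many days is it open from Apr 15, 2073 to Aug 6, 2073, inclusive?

Apr 15, 2073 is a Saturday.
The range spans 114 days (inclusive of both endpoints).
114 = 7 × 16 + 2, so there are 16 full weeks plus 2 extra days.
Each full week contributes 3 days from the set (Mon, Wed, Sun): 16 × 3 = 48.
The 2 extra days are Sat, Sun — 1 of them qualifies.
Total: 48 + 1 = 49.

49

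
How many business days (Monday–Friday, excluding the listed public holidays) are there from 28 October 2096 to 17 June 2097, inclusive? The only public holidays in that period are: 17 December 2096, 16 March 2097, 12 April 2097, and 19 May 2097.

28 October 2096 is a Sunday.
From 28 October 2096 to 17 June 2097 is 233 days inclusive.
233 = 7 × 33 + 2, so there are 33 full weeks plus 2 extra days.
Each full week contributes 5 weekdays (Mon–Fri): 33 × 5 = 165.
The 2 extra days are Sunday, Monday — 1 of them qualifies.
Total: 165 + 1 = 166.
Holidays: 17 December 2096 (Mon); 16 March 2097 (Sat); 12 April 2097 (Fri); 19 May 2097 (Sun).
2 of the 4 holidays fall on weekdays; the rest are weekends and were already excluded.
Business days: 166 − 2 = 164.

164 business days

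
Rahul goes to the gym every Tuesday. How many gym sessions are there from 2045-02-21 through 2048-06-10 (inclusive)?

2045-02-21 is a Tuesday.
That's 1206 days from start to end, counting both.
1206 = 7 × 172 + 2, so there are 172 full weeks plus 2 extra days.
Each full week contributes one Tuesday: 172 so far.
The 2 extra days are Tuesday, Wednesday — 1 of them qualifies.
Total: 172 + 1 = 173.

173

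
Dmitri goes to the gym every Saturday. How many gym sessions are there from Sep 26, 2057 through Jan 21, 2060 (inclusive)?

121 Saturdays

Sep 26, 2057 is a Wednesday.
That's 848 days from start to end, counting both.
848 = 7 × 121 + 1, so there are 121 full weeks plus 1 extra day.
Each full week contributes one Saturday: 121 so far.
The 1 extra day is Wednesday — none qualify.
Total: 121 + 0 = 121.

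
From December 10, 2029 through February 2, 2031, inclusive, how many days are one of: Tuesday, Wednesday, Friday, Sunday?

December 10, 2029 is a Monday.
From December 10, 2029 to February 2, 2031 is 420 days inclusive.
420 = 7 × 60, so the span is exactly 60 full weeks.
Each full week contributes 4 days from the set (Tue, Wed, Fri, Sun): 60 × 4 = 240.
Total: 240.

240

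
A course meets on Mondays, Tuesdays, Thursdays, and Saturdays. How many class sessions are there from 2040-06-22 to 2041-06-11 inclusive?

203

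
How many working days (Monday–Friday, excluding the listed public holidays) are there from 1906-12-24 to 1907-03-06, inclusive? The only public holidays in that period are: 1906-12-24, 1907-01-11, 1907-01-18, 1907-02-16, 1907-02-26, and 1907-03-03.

1906-12-24 is a Monday.
That's 73 days from start to end, counting both.
73 = 7 × 10 + 3, so there are 10 full weeks plus 3 extra days.
Each full week contributes 5 weekdays (Mon–Fri): 10 × 5 = 50.
The 3 extra days are Monday, Tuesday, Wednesday — 3 of them qualify.
Total: 50 + 3 = 53.
Holidays: 1906-12-24 (Mon); 1907-01-11 (Fri); 1907-01-18 (Fri); 1907-02-16 (Sat); 1907-02-26 (Tue); 1907-03-03 (Sun).
4 of the 6 holidays fall on weekdays; the rest are weekends and were already excluded.
Business days: 53 − 4 = 49.

49 working days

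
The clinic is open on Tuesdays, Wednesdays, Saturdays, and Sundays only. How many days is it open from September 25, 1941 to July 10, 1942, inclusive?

September 25, 1941 is a Thursday.
That's 289 days from start to end, counting both.
289 = 7 × 41 + 2, so there are 41 full weeks plus 2 extra days.
Each full week contributes 4 days from the set (Tue, Wed, Sat, Sun): 41 × 4 = 164.
The 2 extra days are Thursday, Friday — none qualify.
Total: 164 + 0 = 164.

164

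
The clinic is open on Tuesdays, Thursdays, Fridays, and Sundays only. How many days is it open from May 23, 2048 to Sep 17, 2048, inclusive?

67

May 23, 2048 is a Saturday.
From May 23, 2048 to Sep 17, 2048 is 118 days inclusive.
118 = 7 × 16 + 6, so there are 16 full weeks plus 6 extra days.
Each full week contributes 4 days from the set (Tue, Thu, Fri, Sun): 16 × 4 = 64.
The 6 extra days are Sat, Sun, Mon, Tue, Wed, Thu — 3 of them qualify.
Total: 64 + 3 = 67.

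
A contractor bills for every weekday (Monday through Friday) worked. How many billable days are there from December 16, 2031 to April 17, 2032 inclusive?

89 weekdays

December 16, 2031 is a Tuesday.
From December 16, 2031 to April 17, 2032 is 124 days inclusive.
124 = 7 × 17 + 5, so there are 17 full weeks plus 5 extra days.
Each full week contributes 5 weekdays (Mon–Fri): 17 × 5 = 85.
The 5 extra days are Tue, Wed, Thu, Fri, Sat — 4 of them qualify.
Total: 85 + 4 = 89.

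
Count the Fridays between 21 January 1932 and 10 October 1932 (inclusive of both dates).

38 Fridays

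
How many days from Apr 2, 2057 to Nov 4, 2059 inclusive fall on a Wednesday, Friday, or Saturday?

405

Apr 2, 2057 is a Monday.
The range spans 947 days (inclusive of both endpoints).
947 = 7 × 135 + 2, so there are 135 full weeks plus 2 extra days.
Each full week contributes 3 days from the set (Wed, Fri, Sat): 135 × 3 = 405.
The 2 extra days are Mon, Tue — none qualify.
Total: 405 + 0 = 405.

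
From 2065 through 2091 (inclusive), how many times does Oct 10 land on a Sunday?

4

Day of week of October 10 in each year:
2065: Sat, 2066: Sun ✓, 2067: Mon, 2068: Wed, 2069: Thu, 2070: Fri, 2071: Sat, 2072: Mon, 2073: Tue, 2074: Wed, 2075: Thu, 2076: Sat, 2077: Sun ✓, 2078: Mon, 2079: Tue, 2080: Thu, 2081: Fri, 2082: Sat, 2083: Sun ✓, 2084: Tue, 2085: Wed, 2086: Thu, 2087: Fri, 2088: Sun ✓, 2089: Mon, 2090: Tue, 2091: Wed
Sundays: 2066, 2077, 2083, 2088.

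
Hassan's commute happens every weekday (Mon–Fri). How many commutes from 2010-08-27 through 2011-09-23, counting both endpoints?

281

2010-08-27 is a Friday.
That's 393 days from start to end, counting both.
393 = 7 × 56 + 1, so there are 56 full weeks plus 1 extra day.
Each full week contributes 5 weekdays (Mon–Fri): 56 × 5 = 280.
The 1 extra day is Friday — 1 of them qualifies.
Total: 280 + 1 = 281.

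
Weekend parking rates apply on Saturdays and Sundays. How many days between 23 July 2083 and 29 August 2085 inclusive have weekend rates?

23 July 2083 is a Friday.
From 23 July 2083 to 29 August 2085 is 769 days inclusive.
769 = 7 × 109 + 6, so there are 109 full weeks plus 6 extra days.
Each full week contributes 2 weekend days (Sat, Sun): 109 × 2 = 218.
The 6 extra days are Friday, Saturday, Sunday, Monday, Tuesday, Wednesday — 2 of them qualify.
Total: 218 + 2 = 220.

220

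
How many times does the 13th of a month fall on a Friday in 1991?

2

The 13th falls on a Friday when the month's 13th has weekday Fri.
Jan 13 is Sun; Feb 13 is Wed; Mar 13 is Wed; Apr 13 is Sat; May 13 is Mon; Jun 13 is Thu; Jul 13 is Sat; Aug 13 is Tue; Sep 13 is Fri ✓; Oct 13 is Sun; Nov 13 is Wed; Dec 13 is Fri ✓.
Friday the 13ths: Sep, Dec.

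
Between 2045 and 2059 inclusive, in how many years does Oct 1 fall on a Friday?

2

Day of week of October 1 in each year:
2045: Sun, 2046: Mon, 2047: Tue, 2048: Thu, 2049: Fri ✓, 2050: Sat, 2051: Sun, 2052: Tue, 2053: Wed, 2054: Thu, 2055: Fri ✓, 2056: Sun, 2057: Mon, 2058: Tue, 2059: Wed
Fridays: 2049, 2055.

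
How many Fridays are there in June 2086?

2086-06-01 is a Saturday.
From 2086-06-01 to 2086-06-30 is 30 days inclusive.
30 = 7 × 4 + 2, so there are 4 full weeks plus 2 extra days.
Each full week contributes one Friday: 4 so far.
The 2 extra days are Saturday, Sunday — none qualify.
Total: 4 + 0 = 4.

4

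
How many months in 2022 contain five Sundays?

A month has five Sundays exactly when Sunday falls within its first (length − 28) days.
Jan: 31 days, starts Sat → 5 of Sat, Sun, Mon ✓
Feb: 28 days, starts Tue → 5 of (none)
Mar: 31 days, starts Tue → 5 of Tue, Wed, Thu
Apr: 30 days, starts Fri → 5 of Fri, Sat
May: 31 days, starts Sun → 5 of Sun, Mon, Tue ✓
Jun: 30 days, starts Wed → 5 of Wed, Thu
Jul: 31 days, starts Fri → 5 of Fri, Sat, Sun ✓
Aug: 31 days, starts Mon → 5 of Mon, Tue, Wed
Sep: 30 days, starts Thu → 5 of Thu, Fri
Oct: 31 days, starts Sat → 5 of Sat, Sun, Mon ✓
Nov: 30 days, starts Tue → 5 of Tue, Wed
Dec: 31 days, starts Thu → 5 of Thu, Fri, Sat
Months with five Sundays: Jan, May, Jul, Oct.

4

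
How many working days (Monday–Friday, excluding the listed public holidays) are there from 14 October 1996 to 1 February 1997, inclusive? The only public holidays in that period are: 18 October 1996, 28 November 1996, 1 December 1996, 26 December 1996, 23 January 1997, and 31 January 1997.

14 October 1996 is a Monday.
From 14 October 1996 to 1 February 1997 is 111 days inclusive.
111 = 7 × 15 + 6, so there are 15 full weeks plus 6 extra days.
Each full week contributes 5 weekdays (Mon–Fri): 15 × 5 = 75.
The 6 extra days are Monday, Tuesday, Wednesday, Thursday, Friday, Saturday — 5 of them qualify.
Total: 75 + 5 = 80.
Holidays: 18 October 1996 (Fri); 28 November 1996 (Thu); 1 December 1996 (Sun); 26 December 1996 (Thu); 23 January 1997 (Thu); 31 January 1997 (Fri).
5 of the 6 holidays fall on weekdays; the rest are weekends and were already excluded.
Business days: 80 − 5 = 75.

75 working days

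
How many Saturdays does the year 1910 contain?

Jan 1, 1910 is a Saturday.
From Jan 1, 1910 to Dec 31, 1910 is 365 days inclusive.
365 = 7 × 52 + 1, so there are 52 full weeks plus 1 extra day.
Each full week contributes one Saturday: 52 so far.
The 1 extra day is Saturday — 1 of them qualifies.
Total: 52 + 1 = 53.

53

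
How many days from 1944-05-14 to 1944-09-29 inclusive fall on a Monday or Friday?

40

1944-05-14 is a Sunday.
From 1944-05-14 to 1944-09-29 is 139 days inclusive.
139 = 7 × 19 + 6, so there are 19 full weeks plus 6 extra days.
Each full week contributes 2 days from the set (Mon, Fri): 19 × 2 = 38.
The 6 extra days are Sun, Mon, Tue, Wed, Thu, Fri — 2 of them qualify.
Total: 38 + 2 = 40.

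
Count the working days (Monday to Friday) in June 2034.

1 June 2034 is a Thursday.
From 1 June 2034 to 30 June 2034 is 30 days inclusive.
30 = 7 × 4 + 2, so there are 4 full weeks plus 2 extra days.
Each full week contributes 5 weekdays (Mon–Fri): 4 × 5 = 20.
The 2 extra days are Thursday, Friday — 2 of them qualify.
Total: 20 + 2 = 22.

22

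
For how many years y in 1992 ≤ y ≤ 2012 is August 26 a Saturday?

3

Day of week of August 26 in each year:
1992: Wed, 1993: Thu, 1994: Fri, 1995: Sat ✓, 1996: Mon, 1997: Tue, 1998: Wed, 1999: Thu, 2000: Sat ✓, 2001: Sun, 2002: Mon, 2003: Tue, 2004: Thu, 2005: Fri, 2006: Sat ✓, 2007: Sun, 2008: Tue, 2009: Wed, 2010: Thu, 2011: Fri, 2012: Sun
Saturdays: 1995, 2000, 2006.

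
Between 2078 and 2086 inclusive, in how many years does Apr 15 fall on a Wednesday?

1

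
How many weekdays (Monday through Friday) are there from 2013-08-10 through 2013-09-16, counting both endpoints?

26

2013-08-10 is a Saturday.
That's 38 days from start to end, counting both.
38 = 7 × 5 + 3, so there are 5 full weeks plus 3 extra days.
Each full week contributes 5 weekdays (Mon–Fri): 5 × 5 = 25.
The 3 extra days are Saturday, Sunday, Monday — 1 of them qualifies.
Total: 25 + 1 = 26.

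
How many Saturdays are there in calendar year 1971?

52

Jan 1, 1971 is a Friday.
The range spans 365 days (inclusive of both endpoints).
365 = 7 × 52 + 1, so there are 52 full weeks plus 1 extra day.
Each full week contributes one Saturday: 52 so far.
The 1 extra day is Fri — none qualify.
Total: 52 + 0 = 52.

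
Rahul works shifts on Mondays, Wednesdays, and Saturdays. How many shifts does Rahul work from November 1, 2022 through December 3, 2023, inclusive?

170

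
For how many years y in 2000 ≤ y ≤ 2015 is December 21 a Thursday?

2

Day of week of December 21 in each year:
2000: Thu ✓, 2001: Fri, 2002: Sat, 2003: Sun, 2004: Tue, 2005: Wed, 2006: Thu ✓, 2007: Fri, 2008: Sun, 2009: Mon, 2010: Tue, 2011: Wed, 2012: Fri, 2013: Sat, 2014: Sun, 2015: Mon
Thursdays: 2000, 2006.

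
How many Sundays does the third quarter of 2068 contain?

14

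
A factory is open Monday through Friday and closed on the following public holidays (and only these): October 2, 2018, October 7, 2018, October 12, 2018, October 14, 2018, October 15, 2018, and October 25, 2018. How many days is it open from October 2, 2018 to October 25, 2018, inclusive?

14 business days

October 2, 2018 is a Tuesday.
The range spans 24 days (inclusive of both endpoints).
24 = 7 × 3 + 3, so there are 3 full weeks plus 3 extra days.
Each full week contributes 5 weekdays (Mon–Fri): 3 × 5 = 15.
The 3 extra days are Tuesday, Wednesday, Thursday — 3 of them qualify.
Total: 15 + 3 = 18.
Holidays: October 2, 2018 (Tue); October 7, 2018 (Sun); October 12, 2018 (Fri); October 14, 2018 (Sun); October 15, 2018 (Mon); October 25, 2018 (Thu).
4 of the 6 holidays fall on weekdays; the rest are weekends and were already excluded.
Business days: 18 − 4 = 14.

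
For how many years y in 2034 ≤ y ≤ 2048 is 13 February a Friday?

Day of week of February 13 in each year:
2034: Mon, 2035: Tue, 2036: Wed, 2037: Fri ✓, 2038: Sat, 2039: Sun, 2040: Mon, 2041: Wed, 2042: Thu, 2043: Fri ✓, 2044: Sat, 2045: Mon, 2046: Tue, 2047: Wed, 2048: Thu
Fridays: 2037, 2043.

2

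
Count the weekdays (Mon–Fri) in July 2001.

22 weekdays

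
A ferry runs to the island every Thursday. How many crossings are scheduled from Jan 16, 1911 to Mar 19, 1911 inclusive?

9

Jan 16, 1911 is a Monday.
The range spans 63 days (inclusive of both endpoints).
63 = 7 × 9, so the span is exactly 9 full weeks.
Each full week contributes one Thursday: 9 so far.
Total: 9.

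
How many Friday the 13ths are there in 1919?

The 13th falls on a Friday when the month's 13th has weekday Fri.
Jan 13 is Mon; Feb 13 is Thu; Mar 13 is Thu; Apr 13 is Sun; May 13 is Tue; Jun 13 is Fri ✓; Jul 13 is Sun; Aug 13 is Wed; Sep 13 is Sat; Oct 13 is Mon; Nov 13 is Thu; Dec 13 is Sat.
Friday the 13ths: Jun.

1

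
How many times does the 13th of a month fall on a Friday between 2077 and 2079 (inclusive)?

Friday-the-13ths by year:
2077: Aug
2078: May
2079: Jan, Oct

4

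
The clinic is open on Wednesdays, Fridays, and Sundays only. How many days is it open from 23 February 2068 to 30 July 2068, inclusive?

23 February 2068 is a Thursday.
The range spans 159 days (inclusive of both endpoints).
159 = 7 × 22 + 5, so there are 22 full weeks plus 5 extra days.
Each full week contributes 3 days from the set (Wed, Fri, Sun): 22 × 3 = 66.
The 5 extra days are Thursday, Friday, Saturday, Sunday, Monday — 2 of them qualify.
Total: 66 + 2 = 68.

68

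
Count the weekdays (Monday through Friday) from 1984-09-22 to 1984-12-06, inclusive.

1984-09-22 is a Saturday.
From 1984-09-22 to 1984-12-06 is 76 days inclusive.
76 = 7 × 10 + 6, so there are 10 full weeks plus 6 extra days.
Each full week contributes 5 weekdays (Mon–Fri): 10 × 5 = 50.
The 6 extra days are Sat, Sun, Mon, Tue, Wed, Thu — 4 of them qualify.
Total: 50 + 4 = 54.

54 weekdays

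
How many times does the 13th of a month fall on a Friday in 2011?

1

The 13th falls on a Friday when the month's 13th has weekday Fri.
Jan 13 is Thu; Feb 13 is Sun; Mar 13 is Sun; Apr 13 is Wed; May 13 is Fri ✓; Jun 13 is Mon; Jul 13 is Wed; Aug 13 is Sat; Sep 13 is Tue; Oct 13 is Thu; Nov 13 is Sun; Dec 13 is Tue.
Friday the 13ths: May.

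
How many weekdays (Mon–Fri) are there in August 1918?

22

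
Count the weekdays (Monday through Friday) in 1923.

261

1923-01-01 is a Monday.
That's 365 days from start to end, counting both.
365 = 7 × 52 + 1, so there are 52 full weeks plus 1 extra day.
Each full week contributes 5 weekdays (Mon–Fri): 52 × 5 = 260.
The 1 extra day is Monday — 1 of them qualifies.
Total: 260 + 1 = 261.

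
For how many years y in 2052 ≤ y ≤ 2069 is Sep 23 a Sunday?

3

Day of week of September 23 in each year:
2052: Mon, 2053: Tue, 2054: Wed, 2055: Thu, 2056: Sat, 2057: Sun ✓, 2058: Mon, 2059: Tue, 2060: Thu, 2061: Fri, 2062: Sat, 2063: Sun ✓, 2064: Tue, 2065: Wed, 2066: Thu, 2067: Fri, 2068: Sun ✓, 2069: Mon
Sundays: 2057, 2063, 2068.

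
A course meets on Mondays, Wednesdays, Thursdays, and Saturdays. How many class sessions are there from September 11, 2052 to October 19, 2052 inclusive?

23

September 11, 2052 is a Wednesday.
The range spans 39 days (inclusive of both endpoints).
39 = 7 × 5 + 4, so there are 5 full weeks plus 4 extra days.
Each full week contributes 4 days from the set (Mon, Wed, Thu, Sat): 5 × 4 = 20.
The 4 extra days are Wed, Thu, Fri, Sat — 3 of them qualify.
Total: 20 + 3 = 23.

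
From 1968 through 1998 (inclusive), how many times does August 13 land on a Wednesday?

Day of week of August 13 in each year:
1968: Tue, 1969: Wed ✓, 1970: Thu, 1971: Fri, 1972: Sun, 1973: Mon, 1974: Tue, 1975: Wed ✓, 1976: Fri, 1977: Sat, 1978: Sun, 1979: Mon, 1980: Wed ✓, 1981: Thu, 1982: Fri, 1983: Sat, 1984: Mon, 1985: Tue, 1986: Wed ✓, 1987: Thu, 1988: Sat, 1989: Sun, 1990: Mon, 1991: Tue, 1992: Thu, 1993: Fri, 1994: Sat, 1995: Sun, 1996: Tue, 1997: Wed ✓, 1998: Thu
Wednesdays: 1969, 1975, 1980, 1986, 1997.

5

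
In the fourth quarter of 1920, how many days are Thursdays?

13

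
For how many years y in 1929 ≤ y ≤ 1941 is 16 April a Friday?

1

Day of week of April 16 in each year:
1929: Tue, 1930: Wed, 1931: Thu, 1932: Sat, 1933: Sun, 1934: Mon, 1935: Tue, 1936: Thu, 1937: Fri ✓, 1938: Sat, 1939: Sun, 1940: Tue, 1941: Wed
Fridays: 1937.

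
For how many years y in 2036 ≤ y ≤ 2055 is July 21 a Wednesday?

3

Day of week of July 21 in each year:
2036: Mon, 2037: Tue, 2038: Wed ✓, 2039: Thu, 2040: Sat, 2041: Sun, 2042: Mon, 2043: Tue, 2044: Thu, 2045: Fri, 2046: Sat, 2047: Sun, 2048: Tue, 2049: Wed ✓, 2050: Thu, 2051: Fri, 2052: Sun, 2053: Mon, 2054: Tue, 2055: Wed ✓
Wednesdays: 2038, 2049, 2055.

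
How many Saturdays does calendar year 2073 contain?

1 January 2073 is a Sunday.
That's 365 days from start to end, counting both.
365 = 7 × 52 + 1, so there are 52 full weeks plus 1 extra day.
Each full week contributes one Saturday: 52 so far.
The 1 extra day is Sun — none qualify.
Total: 52 + 0 = 52.

52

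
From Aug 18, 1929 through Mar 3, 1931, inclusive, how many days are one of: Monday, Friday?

161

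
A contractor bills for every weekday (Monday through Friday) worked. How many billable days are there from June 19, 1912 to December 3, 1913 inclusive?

June 19, 1912 is a Wednesday.
From June 19, 1912 to December 3, 1913 is 533 days inclusive.
533 = 7 × 76 + 1, so there are 76 full weeks plus 1 extra day.
Each full week contributes 5 weekdays (Mon–Fri): 76 × 5 = 380.
The 1 extra day is Wed — 1 of them qualifies.
Total: 380 + 1 = 381.

381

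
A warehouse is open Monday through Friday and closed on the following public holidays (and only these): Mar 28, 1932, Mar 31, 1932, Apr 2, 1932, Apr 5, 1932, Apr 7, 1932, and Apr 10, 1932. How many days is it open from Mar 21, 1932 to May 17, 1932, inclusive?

38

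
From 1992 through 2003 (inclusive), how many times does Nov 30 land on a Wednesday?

Day of week of November 30 in each year:
1992: Mon, 1993: Tue, 1994: Wed ✓, 1995: Thu, 1996: Sat, 1997: Sun, 1998: Mon, 1999: Tue, 2000: Thu, 2001: Fri, 2002: Sat, 2003: Sun
Wednesdays: 1994.

1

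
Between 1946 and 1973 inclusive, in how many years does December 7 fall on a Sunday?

4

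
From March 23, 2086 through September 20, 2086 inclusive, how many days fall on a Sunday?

26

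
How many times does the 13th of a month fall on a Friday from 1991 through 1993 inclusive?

Friday-the-13ths by year:
1991: Sep, Dec
1992: Mar, Nov
1993: Aug

5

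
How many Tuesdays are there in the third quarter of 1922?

1 July 1922 is a Saturday.
That's 92 days from start to end, counting both.
92 = 7 × 13 + 1, so there are 13 full weeks plus 1 extra day.
Each full week contributes one Tuesday: 13 so far.
The 1 extra day is Saturday — none qualify.
Total: 13 + 0 = 13.

13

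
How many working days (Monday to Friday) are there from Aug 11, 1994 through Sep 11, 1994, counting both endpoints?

Aug 11, 1994 is a Thursday.
From Aug 11, 1994 to Sep 11, 1994 is 32 days inclusive.
32 = 7 × 4 + 4, so there are 4 full weeks plus 4 extra days.
Each full week contributes 5 weekdays (Mon–Fri): 4 × 5 = 20.
The 4 extra days are Thu, Fri, Sat, Sun — 2 of them qualify.
Total: 20 + 2 = 22.

22 weekdays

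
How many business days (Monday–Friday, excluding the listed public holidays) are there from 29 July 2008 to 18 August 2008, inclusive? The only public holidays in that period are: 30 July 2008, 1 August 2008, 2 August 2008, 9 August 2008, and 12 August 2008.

12

29 July 2008 is a Tuesday.
The range spans 21 days (inclusive of both endpoints).
21 = 7 × 3, so the span is exactly 3 full weeks.
Each full week contributes 5 weekdays (Mon–Fri): 3 × 5 = 15.
Holidays: 30 July 2008 (Wed); 1 August 2008 (Fri); 2 August 2008 (Sat); 9 August 2008 (Sat); 12 August 2008 (Tue).
3 of the 5 holidays fall on weekdays; the rest are weekends and were already excluded.
Business days: 15 − 3 = 12.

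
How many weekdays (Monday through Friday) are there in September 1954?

1954-09-01 is a Wednesday.
That's 30 days from start to end, counting both.
30 = 7 × 4 + 2, so there are 4 full weeks plus 2 extra days.
Each full week contributes 5 weekdays (Mon–Fri): 4 × 5 = 20.
The 2 extra days are Wednesday, Thursday — 2 of them qualify.
Total: 20 + 2 = 22.

22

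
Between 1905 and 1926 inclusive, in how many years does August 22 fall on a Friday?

3

Day of week of August 22 in each year:
1905: Tue, 1906: Wed, 1907: Thu, 1908: Sat, 1909: Sun, 1910: Mon, 1911: Tue, 1912: Thu, 1913: Fri ✓, 1914: Sat, 1915: Sun, 1916: Tue, 1917: Wed, 1918: Thu, 1919: Fri ✓, 1920: Sun, 1921: Mon, 1922: Tue, 1923: Wed, 1924: Fri ✓, 1925: Sat, 1926: Sun
Fridays: 1913, 1919, 1924.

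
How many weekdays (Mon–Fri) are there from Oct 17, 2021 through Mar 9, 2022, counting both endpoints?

Oct 17, 2021 is a Sunday.
The range spans 144 days (inclusive of both endpoints).
144 = 7 × 20 + 4, so there are 20 full weeks plus 4 extra days.
Each full week contributes 5 weekdays (Mon–Fri): 20 × 5 = 100.
The 4 extra days are Sunday, Monday, Tuesday, Wednesday — 3 of them qualify.
Total: 100 + 3 = 103.

103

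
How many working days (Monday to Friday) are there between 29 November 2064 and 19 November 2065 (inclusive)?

29 November 2064 is a Saturday.
From 29 November 2064 to 19 November 2065 is 356 days inclusive.
356 = 7 × 50 + 6, so there are 50 full weeks plus 6 extra days.
Each full week contributes 5 weekdays (Mon–Fri): 50 × 5 = 250.
The 6 extra days are Saturday, Sunday, Monday, Tuesday, Wednesday, Thursday — 4 of them qualify.
Total: 250 + 4 = 254.

254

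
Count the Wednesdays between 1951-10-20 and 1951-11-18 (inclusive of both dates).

1951-10-20 is a Saturday.
The range spans 30 days (inclusive of both endpoints).
30 = 7 × 4 + 2, so there are 4 full weeks plus 2 extra days.
Each full week contributes one Wednesday: 4 so far.
The 2 extra days are Saturday, Sunday — none qualify.
Total: 4 + 0 = 4.

4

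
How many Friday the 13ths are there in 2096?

The 13th falls on a Friday when the month's 13th has weekday Fri.
Jan 13 is Fri ✓; Feb 13 is Mon; Mar 13 is Tue; Apr 13 is Fri ✓; May 13 is Sun; Jun 13 is Wed; Jul 13 is Fri ✓; Aug 13 is Mon; Sep 13 is Thu; Oct 13 is Sat; Nov 13 is Tue; Dec 13 is Thu.
Friday the 13ths: Jan, Apr, Jul.

3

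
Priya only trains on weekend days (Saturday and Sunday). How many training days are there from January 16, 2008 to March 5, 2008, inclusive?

14

January 16, 2008 is a Wednesday.
The range spans 50 days (inclusive of both endpoints).
50 = 7 × 7 + 1, so there are 7 full weeks plus 1 extra day.
Each full week contributes 2 weekend days (Sat, Sun): 7 × 2 = 14.
The 1 extra day is Wed — none qualify.
Total: 14 + 0 = 14.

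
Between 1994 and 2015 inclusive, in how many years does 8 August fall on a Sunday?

Day of week of August 8 in each year:
1994: Mon, 1995: Tue, 1996: Thu, 1997: Fri, 1998: Sat, 1999: Sun ✓, 2000: Tue, 2001: Wed, 2002: Thu, 2003: Fri, 2004: Sun ✓, 2005: Mon, 2006: Tue, 2007: Wed, 2008: Fri, 2009: Sat, 2010: Sun ✓, 2011: Mon, 2012: Wed, 2013: Thu, 2014: Fri, 2015: Sat
Sundays: 1999, 2004, 2010.

3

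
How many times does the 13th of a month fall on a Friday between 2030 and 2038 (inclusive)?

15

Friday-the-13ths by year:
2030: Sep, Dec
2031: Jun
2032: Feb, Aug
2033: May
2034: Jan, Oct
2035: Apr, Jul
2036: Jun
2037: Feb, Mar, Nov
2038: Aug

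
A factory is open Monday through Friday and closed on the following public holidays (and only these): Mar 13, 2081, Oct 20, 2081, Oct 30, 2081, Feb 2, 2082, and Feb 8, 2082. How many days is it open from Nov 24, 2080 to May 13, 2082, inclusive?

Nov 24, 2080 is a Sunday.
The range spans 536 days (inclusive of both endpoints).
536 = 7 × 76 + 4, so there are 76 full weeks plus 4 extra days.
Each full week contributes 5 weekdays (Mon–Fri): 76 × 5 = 380.
The 4 extra days are Sun, Mon, Tue, Wed — 3 of them qualify.
Total: 380 + 3 = 383.
Holidays: Mar 13, 2081 (Thu); Oct 20, 2081 (Mon); Oct 30, 2081 (Thu); Feb 2, 2082 (Mon); Feb 8, 2082 (Sun).
4 of the 5 holidays fall on weekdays; the rest are weekends and were already excluded.
Business days: 383 − 4 = 379.

379 working days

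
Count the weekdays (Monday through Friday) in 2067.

260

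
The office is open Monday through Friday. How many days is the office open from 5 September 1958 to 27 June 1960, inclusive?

472

5 September 1958 is a Friday.
From 5 September 1958 to 27 June 1960 is 662 days inclusive.
662 = 7 × 94 + 4, so there are 94 full weeks plus 4 extra days.
Each full week contributes 5 weekdays (Mon–Fri): 94 × 5 = 470.
The 4 extra days are Fri, Sat, Sun, Mon — 2 of them qualify.
Total: 470 + 2 = 472.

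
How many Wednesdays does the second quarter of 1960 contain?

Apr 1, 1960 is a Friday.
The range spans 91 days (inclusive of both endpoints).
91 = 7 × 13, so the span is exactly 13 full weeks.
Each full week contributes one Wednesday: 13 so far.

13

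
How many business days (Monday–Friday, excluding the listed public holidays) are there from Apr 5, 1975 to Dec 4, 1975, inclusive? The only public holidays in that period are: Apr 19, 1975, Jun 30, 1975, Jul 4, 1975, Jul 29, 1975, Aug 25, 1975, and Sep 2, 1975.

Apr 5, 1975 is a Saturday.
The range spans 244 days (inclusive of both endpoints).
244 = 7 × 34 + 6, so there are 34 full weeks plus 6 extra days.
Each full week contributes 5 weekdays (Mon–Fri): 34 × 5 = 170.
The 6 extra days are Saturday, Sunday, Monday, Tuesday, Wednesday, Thursday — 4 of them qualify.
Total: 170 + 4 = 174.
Holidays: Apr 19, 1975 (Sat); Jun 30, 1975 (Mon); Jul 4, 1975 (Fri); Jul 29, 1975 (Tue); Aug 25, 1975 (Mon); Sep 2, 1975 (Tue).
5 of the 6 holidays fall on weekdays; the rest are weekends and were already excluded.
Business days: 174 − 5 = 169.

169 business days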